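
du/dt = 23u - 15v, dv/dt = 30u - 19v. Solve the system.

Coefficient matrix A = [[23, -15], [30, -19]].
Characteristic polynomial det(A - λI) = λ^2 - 4λ + 13 = 0.
Eigenvalues λ = 2 ± 3i (complex conjugate pair).
For λ=2+3i: an eigenvector is (2,3) - i(-1,-1) = (2 + i, 3 + i).
A real fundamental pair from Re and Im of e^((2+3i)t)v: X_1 = e^(2t)(cos(3t)·(2,3) + sin(3t)·(-1,-1)), X_2 = e^(2t)(sin(3t)·(2,3) - cos(3t)·(-1,-1)).
General solution: K_1X_1 + K_2X_2.

u(t) = -K_1e^(2t)sin(3t) + 2K_1e^(2t)cos(3t) + 2K_2e^(2t)sin(3t) + K_2e^(2t)cos(3t), v(t) = -K_1e^(2t)sin(3t) + 3K_1e^(2t)cos(3t) + 3K_2e^(2t)sin(3t) + K_2e^(2t)cos(3t)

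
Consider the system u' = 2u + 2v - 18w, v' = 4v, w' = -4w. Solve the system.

Coefficient matrix A = [[2, 2, -18], [0, 4, 0], [0, 0, -4]].
det(A - λI) = 0 gives eigenvalues λ = 2, 4, -4.
For λ=2: eigenvector (1,0,0).
For λ=4: eigenvector (1,1,0).
For λ=-4: eigenvector (3,0,1).
General solution: C_1e^(2t)(1,0,0) + C_2e^(4t)(1,1,0) + C_3e^(-4t)(3,0,1).

u(t) = C_1e^(2t) + C_2e^(4t) + 3C_3e^(-4t), v(t) = C_2e^(4t), w(t) = C_3e^(-4t)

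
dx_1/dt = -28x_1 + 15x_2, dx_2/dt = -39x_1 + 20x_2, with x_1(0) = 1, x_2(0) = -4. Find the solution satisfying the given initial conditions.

x_1(t) = -28e^(-4t)sin(3t) + e^(-4t)cos(3t), x_2(t) = -45e^(-4t)sin(3t) - 4e^(-4t)cos(3t)

Coefficient matrix A = [[-28, 15], [-39, 20]].
Characteristic polynomial det(A - λI) = λ^2 + 8λ + 25 = 0.
Eigenvalues λ = -4 ± 3i (complex conjugate pair).
For λ=-4+3i: an eigenvector is (-2,-3) - i(1,2) = (-2 - i, -3 - 2i).
A real fundamental pair from Re and Im of e^((-4+3i)t)v: X_1 = e^(-4t)(cos(3t)·(-2,-3) + sin(3t)·(1,2)), X_2 = e^(-4t)(sin(3t)·(-2,-3) - cos(3t)·(1,2)).
General solution: c_1X_1 + c_2X_2.
Applying x_1(0)=1, x_2(0)=-4 gives c_1=-6, c_2=11.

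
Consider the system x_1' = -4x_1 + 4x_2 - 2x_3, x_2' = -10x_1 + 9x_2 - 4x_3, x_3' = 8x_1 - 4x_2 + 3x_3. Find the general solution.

Coefficient matrix A = [[-4, 4, -2], [-10, 9, -4], [8, -4, 3]].
det(A - λI) = 0 gives eigenvalues λ = 3, 1, 4.
For λ=3: eigenvector (2,4,1).
For λ=1: eigenvector (0,-1,-2).
For λ=4: eigenvector (-1,-2,0).
General solution: c_1e^(3t)(2,4,1) + c_2e^(t)(0,-1,-2) + c_3e^(4t)(-1,-2,0).

x_1(t) = 2c_1e^(3t) - c_3e^(4t), x_2(t) = 4c_1e^(3t) - c_2e^(t) - 2c_3e^(4t), x_3(t) = c_1e^(3t) - 2c_2e^(t)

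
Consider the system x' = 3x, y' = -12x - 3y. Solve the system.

x(t) = -C_1e^(3t), y(t) = 2C_1e^(3t) - C_2e^(-3t)

Coefficient matrix A = [[3, 0], [-12, -3]].
Characteristic polynomial det(A - λI) = λ^2 - 9 = 0.
Eigenvalues λ = 3, -3.
For λ=3: (A-λI) row 2 is [-12, -6], so an eigenvector is (-1, 2).
For λ=-3: (A-λI) row 1 is [6, 0], so an eigenvector is (0, -1).
General solution: C_1e^(3t)(-1,2) + C_2e^(-3t)(0,-1).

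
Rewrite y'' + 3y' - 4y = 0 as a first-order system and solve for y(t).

Let x_1 = y, x_2 = y'. Then x_1' = x_2 and x_2' = 4x_1 - 3x_2.
A = [[0,1],[4,-3]]; det(A-λI) = λ^2 + 3λ - 4.
Eigenvalues λ = 1, -4 with eigenvectors (1,1), (1,-4).

y(t) = K_1e^(t) + K_2e^(-4t)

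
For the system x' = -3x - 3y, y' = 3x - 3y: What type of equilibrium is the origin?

stable spiral

A = [[-3,-3],[3,-3]]; det(A-λI) = λ^2 + 6λ + 18.
λ = -3 ± 3i: negative real part.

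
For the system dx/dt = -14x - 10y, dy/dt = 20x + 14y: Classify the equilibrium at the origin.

A = [[-14,-10],[20,14]]; det(A-λI) = λ^2 + 4.
λ = 0 ± 2i: zero real part.

center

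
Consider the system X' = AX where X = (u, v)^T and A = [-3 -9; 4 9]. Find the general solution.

u(t) = 3C_1e^(3t) + 3C_2te^(3t) + C_2e^(3t), v(t) = -2C_1e^(3t) - 2C_2te^(3t) - C_2e^(3t)

Coefficient matrix A = [[-3, -9], [4, 9]].
Characteristic polynomial det(A - λI) = λ^2 - 6λ + 9 = 0.
Single eigenvalue λ = 3 with algebraic multiplicity 2.
Eigenvector v = (3,-2); generalized eigenvector w with (A-λI)w=v is (1,-1).
General solution: e^(3t)[C_1·v + C_2·(t·v + w)].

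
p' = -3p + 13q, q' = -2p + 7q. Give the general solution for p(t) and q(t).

p(t) = 3C_1e^(2t)sin(t) + 2C_1e^(2t)cos(t) + 2C_2e^(2t)sin(t) - 3C_2e^(2t)cos(t), q(t) = C_1e^(2t)sin(t) + C_1e^(2t)cos(t) + C_2e^(2t)sin(t) - C_2e^(2t)cos(t)

Coefficient matrix A = [[-3, 13], [-2, 7]].
Characteristic polynomial det(A - λI) = λ^2 - 4λ + 5 = 0.
Eigenvalues λ = 2 ± i (complex conjugate pair).
For λ=2+i: an eigenvector is (2,1) - i(3,1) = (2 - 3i, 1 - i).
A real fundamental pair from Re and Im of e^((2+i)t)v: X_1 = e^(2t)(cos(t)·(2,1) + sin(t)·(3,1)), X_2 = e^(2t)(sin(t)·(2,1) - cos(t)·(3,1)).
General solution: C_1X_1 + C_2X_2.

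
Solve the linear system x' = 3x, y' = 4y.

Coefficient matrix A = [[3, 0], [0, 4]].
Characteristic polynomial det(A - λI) = λ^2 - 7λ + 12 = 0.
Eigenvalues λ = 4, 3.
For λ=4: (A-λI) row 1 is [-1, 0], so an eigenvector is (0, 1).
For λ=3: (A-λI) row 2 is [0, 1], so an eigenvector is (-1, 0).
General solution: C_1e^(4t)(0,1) + C_2e^(3t)(-1,0).

x(t) = -C_2e^(3t), y(t) = C_1e^(4t)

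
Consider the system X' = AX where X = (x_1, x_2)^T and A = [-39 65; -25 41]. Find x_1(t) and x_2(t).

x_1(t) = -2c_1e^(t)sin(5t) - 3c_1e^(t)cos(5t) - 3c_2e^(t)sin(5t) + 2c_2e^(t)cos(5t), x_2(t) = -c_1e^(t)sin(5t) - 2c_1e^(t)cos(5t) - 2c_2e^(t)sin(5t) + c_2e^(t)cos(5t)

Coefficient matrix A = [[-39, 65], [-25, 41]].
Characteristic polynomial det(A - λI) = λ^2 - 2λ + 26 = 0.
Eigenvalues λ = 1 ± 5i (complex conjugate pair).
For λ=1+5i: an eigenvector is (-3,-2) - i(-2,-1) = (-3 + 2i, -2 + i).
A real fundamental pair from Re and Im of e^((1+5i)t)v: X_1 = e^(t)(cos(5t)·(-3,-2) + sin(5t)·(-2,-1)), X_2 = e^(t)(sin(5t)·(-3,-2) - cos(5t)·(-2,-1)).
General solution: c_1X_1 + c_2X_2.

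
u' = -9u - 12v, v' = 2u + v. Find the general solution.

Coefficient matrix A = [[-9, -12], [2, 1]].
Characteristic polynomial det(A - λI) = λ^2 + 8λ + 15 = 0.
Eigenvalues λ = -5, -3.
For λ=-5: (A-λI) row 1 is [-4, -12], so an eigenvector is (-3, 1).
For λ=-3: (A-λI) row 1 is [-6, -12], so an eigenvector is (2, -1).
General solution: K_1e^(-5t)(-3,1) + K_2e^(-3t)(2,-1).

u(t) = -3K_1e^(-5t) + 2K_2e^(-3t), v(t) = K_1e^(-5t) - K_2e^(-3t)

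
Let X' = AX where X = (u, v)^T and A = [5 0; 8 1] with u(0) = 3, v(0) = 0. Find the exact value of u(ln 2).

A = [[5,0],[8,1]]; eigenvalues λ = 1, 5.
Eigenvectors: (0,-1) for λ=1, (1,2) for λ=5.
From the initial condition, c_1 = 6, c_2 = 3.
u(ln 2) = (6)(2^1)(0) + (3)(2^5)(1) = 96.

96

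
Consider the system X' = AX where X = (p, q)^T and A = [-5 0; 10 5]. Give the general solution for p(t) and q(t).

p(t) = -C_1e^(-5t), q(t) = C_1e^(-5t) - C_2e^(5t)

Coefficient matrix A = [[-5, 0], [10, 5]].
Characteristic polynomial det(A - λI) = λ^2 - 25 = 0.
Eigenvalues λ = -5, 5.
For λ=-5: (A-λI) row 2 is [10, 10], so an eigenvector is (-1, 1).
For λ=5: (A-λI) row 1 is [-10, 0], so an eigenvector is (0, -1).
General solution: C_1e^(-5t)(-1,1) + C_2e^(5t)(0,-1).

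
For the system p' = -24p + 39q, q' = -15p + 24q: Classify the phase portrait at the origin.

center

A = [[-24,39],[-15,24]]; det(A-λI) = λ^2 + 9.
λ = 0 ± 3i: zero real part.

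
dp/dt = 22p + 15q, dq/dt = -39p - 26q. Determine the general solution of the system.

p(t) = C_1e^(-2t)sin(3t) + 2C_1e^(-2t)cos(3t) + 2C_2e^(-2t)sin(3t) - C_2e^(-2t)cos(3t), q(t) = -2C_1e^(-2t)sin(3t) - 3C_1e^(-2t)cos(3t) - 3C_2e^(-2t)sin(3t) + 2C_2e^(-2t)cos(3t)

Coefficient matrix A = [[22, 15], [-39, -26]].
Characteristic polynomial det(A - λI) = λ^2 + 4λ + 13 = 0.
Eigenvalues λ = -2 ± 3i (complex conjugate pair).
For λ=-2+3i: an eigenvector is (2,-3) - i(1,-2) = (2 - i, -3 + 2i).
A real fundamental pair from Re and Im of e^((-2+3i)t)v: X_1 = e^(-2t)(cos(3t)·(2,-3) + sin(3t)·(1,-2)), X_2 = e^(-2t)(sin(3t)·(2,-3) - cos(3t)·(1,-2)).
General solution: C_1X_1 + C_2X_2.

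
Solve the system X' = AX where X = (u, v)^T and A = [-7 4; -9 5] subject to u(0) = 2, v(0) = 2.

Coefficient matrix A = [[-7, 4], [-9, 5]].
Characteristic polynomial det(A - λI) = λ^2 + 2λ + 1 = 0.
Single eigenvalue λ = -1 with algebraic multiplicity 2.
Eigenvector v = (2,3); generalized eigenvector w with (A-λI)w=v is (1,2).
General solution: e^(-t)[K_1·v + K_2·(t·v + w)].
Applying u(0)=2, v(0)=2 gives K_1=2, K_2=-2.

u(t) = -4te^(-t) + 2e^(-t), v(t) = -6te^(-t) + 2e^(-t)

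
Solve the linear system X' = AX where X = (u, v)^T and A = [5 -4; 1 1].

u(t) = -2K_1e^(3t) - 2K_2te^(3t) - K_2e^(3t), v(t) = -K_1e^(3t) - K_2te^(3t)

Coefficient matrix A = [[5, -4], [1, 1]].
Characteristic polynomial det(A - λI) = λ^2 - 6λ + 9 = 0.
Single eigenvalue λ = 3 with algebraic multiplicity 2.
Eigenvector v = (-2,-1); generalized eigenvector w with (A-λI)w=v is (-1,0).
General solution: e^(3t)[K_1·v + K_2·(t·v + w)].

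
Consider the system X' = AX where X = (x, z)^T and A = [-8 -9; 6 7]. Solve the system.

x(t) = 3c_1e^(-2t) + c_2e^(t), z(t) = -2c_1e^(-2t) - c_2e^(t)

Coefficient matrix A = [[-8, -9], [6, 7]].
Characteristic polynomial det(A - λI) = λ^2 + λ - 2 = 0.
Eigenvalues λ = -2, 1.
For λ=-2: (A-λI) row 1 is [-6, -9], so an eigenvector is (3, -2).
For λ=1: (A-λI) row 1 is [-9, -9], so an eigenvector is (1, -1).
General solution: c_1e^(-2t)(3,-2) + c_2e^(t)(1,-1).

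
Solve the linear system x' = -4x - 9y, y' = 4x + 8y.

Coefficient matrix A = [[-4, -9], [4, 8]].
Characteristic polynomial det(A - λI) = λ^2 - 4λ + 4 = 0.
Single eigenvalue λ = 2 with algebraic multiplicity 2.
Eigenvector v = (3,-2); generalized eigenvector w with (A-λI)w=v is (1,-1).
General solution: e^(2t)[c_1·v + c_2·(t·v + w)].

x(t) = 3c_1e^(2t) + 3c_2te^(2t) + c_2e^(2t), y(t) = -2c_1e^(2t) - 2c_2te^(2t) - c_2e^(2t)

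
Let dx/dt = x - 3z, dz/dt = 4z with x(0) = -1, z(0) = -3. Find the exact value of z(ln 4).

A = [[1,-3],[0,4]]; eigenvalues λ = 1, 4.
Eigenvectors: (1,0) for λ=1, (1,-1) for λ=4.
From the initial condition, c_1 = -4, c_2 = 3.
z(ln 4) = (-4)(4^1)(0) + (3)(4^4)(-1) = -768.

-768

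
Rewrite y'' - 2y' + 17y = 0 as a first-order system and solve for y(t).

y(t) = C_1e^(t)cos(4t) + C_2e^(t)sin(4t)

Let x_1 = y, x_2 = y'. Then x_1' = x_2 and x_2' = -17x_1 + 2x_2.
A = [[0,1],[-17,2]]; det(A-λI) = λ^2 - 2λ + 17.
Eigenvalues λ = 1 ± 4i.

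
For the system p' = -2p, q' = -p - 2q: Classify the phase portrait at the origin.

A = [[-2,0],[-1,-2]]; det(A-λI) = λ^2 + 4λ + 4.
repeated λ = -2 with a single eigenvector.

stable improper node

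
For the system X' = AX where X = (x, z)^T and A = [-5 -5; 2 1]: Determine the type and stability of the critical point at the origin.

A = [[-5,-5],[2,1]]; det(A-λI) = λ^2 + 4λ + 5.
λ = -2 ± i: negative real part.

stable spiral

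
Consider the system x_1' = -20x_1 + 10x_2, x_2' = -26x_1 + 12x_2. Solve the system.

x_1(t) = -2c_1e^(-4t)sin(2t) - c_1e^(-4t)cos(2t) - c_2e^(-4t)sin(2t) + 2c_2e^(-4t)cos(2t), x_2(t) = -3c_1e^(-4t)sin(2t) - 2c_1e^(-4t)cos(2t) - 2c_2e^(-4t)sin(2t) + 3c_2e^(-4t)cos(2t)

Coefficient matrix A = [[-20, 10], [-26, 12]].
Characteristic polynomial det(A - λI) = λ^2 + 8λ + 20 = 0.
Eigenvalues λ = -4 ± 2i (complex conjugate pair).
For λ=-4+2i: an eigenvector is (-1,-2) - i(-2,-3) = (-1 + 2i, -2 + 3i).
A real fundamental pair from Re and Im of e^((-4+2i)t)v: X_1 = e^(-4t)(cos(2t)·(-1,-2) + sin(2t)·(-2,-3)), X_2 = e^(-4t)(sin(2t)·(-1,-2) - cos(2t)·(-2,-3)).
General solution: c_1X_1 + c_2X_2.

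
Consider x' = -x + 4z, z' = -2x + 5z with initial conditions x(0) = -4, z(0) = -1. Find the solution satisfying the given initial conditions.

Coefficient matrix A = [[-1, 4], [-2, 5]].
Characteristic polynomial det(A - λI) = λ^2 - 4λ + 3 = 0.
Eigenvalues λ = 3, 1.
For λ=3: (A-λI) row 1 is [-4, 4], so an eigenvector is (-1, -1).
For λ=1: (A-λI) row 1 is [-2, 4], so an eigenvector is (-2, -1).
General solution: C_1e^(3t)(-1,-1) + C_2e^(t)(-2,-1).
Applying x(0)=-4, z(0)=-1 gives C_1=-2, C_2=3.

x(t) = 2e^(3t) - 6e^(t), z(t) = 2e^(3t) - 3e^(t)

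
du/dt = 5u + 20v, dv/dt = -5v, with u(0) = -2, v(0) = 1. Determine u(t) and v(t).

u(t) = -2e^(-5t), v(t) = e^(-5t)

Coefficient matrix A = [[5, 20], [0, -5]].
Characteristic polynomial det(A - λI) = λ^2 - 25 = 0.
Eigenvalues λ = -5, 5.
For λ=-5: (A-λI) row 1 is [10, 20], so an eigenvector is (-2, 1).
For λ=5: (A-λI) row 1 is [0, 20], so an eigenvector is (1, 0).
General solution: c_1e^(-5t)(-2,1) + c_2e^(5t)(1,0).
Applying u(0)=-2, v(0)=1 gives c_1=1, c_2=0.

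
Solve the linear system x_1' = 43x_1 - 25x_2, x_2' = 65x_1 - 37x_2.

x_1(t) = -2C_1e^(3t)sin(5t) + C_1e^(3t)cos(5t) + C_2e^(3t)sin(5t) + 2C_2e^(3t)cos(5t), x_2(t) = -3C_1e^(3t)sin(5t) + 2C_1e^(3t)cos(5t) + 2C_2e^(3t)sin(5t) + 3C_2e^(3t)cos(5t)

Coefficient matrix A = [[43, -25], [65, -37]].
Characteristic polynomial det(A - λI) = λ^2 - 6λ + 34 = 0.
Eigenvalues λ = 3 ± 5i (complex conjugate pair).
For λ=3+5i: an eigenvector is (1,2) - i(-2,-3) = (1 + 2i, 2 + 3i).
A real fundamental pair from Re and Im of e^((3+5i)t)v: X_1 = e^(3t)(cos(5t)·(1,2) + sin(5t)·(-2,-3)), X_2 = e^(3t)(sin(5t)·(1,2) - cos(5t)·(-2,-3)).
General solution: C_1X_1 + C_2X_2.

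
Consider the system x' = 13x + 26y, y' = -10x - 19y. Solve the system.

Coefficient matrix A = [[13, 26], [-10, -19]].
Characteristic polynomial det(A - λI) = λ^2 + 6λ + 13 = 0.
Eigenvalues λ = -3 ± 2i (complex conjugate pair).
For λ=-3+2i: an eigenvector is (-3,2) - i(2,-1) = (-3 - 2i, 2 + i).
A real fundamental pair from Re and Im of e^((-3+2i)t)v: X_1 = e^(-3t)(cos(2t)·(-3,2) + sin(2t)·(2,-1)), X_2 = e^(-3t)(sin(2t)·(-3,2) - cos(2t)·(2,-1)).
General solution: K_1X_1 + K_2X_2.

x(t) = 2K_1e^(-3t)sin(2t) - 3K_1e^(-3t)cos(2t) - 3K_2e^(-3t)sin(2t) - 2K_2e^(-3t)cos(2t), y(t) = -K_1e^(-3t)sin(2t) + 2K_1e^(-3t)cos(2t) + 2K_2e^(-3t)sin(2t) + K_2e^(-3t)cos(2t)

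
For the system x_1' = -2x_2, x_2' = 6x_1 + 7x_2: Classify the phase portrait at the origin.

unstable node

A = [[0,-2],[6,7]]; det(A-λI) = λ^2 - 7λ + 12.
λ = 3, 4: both positive.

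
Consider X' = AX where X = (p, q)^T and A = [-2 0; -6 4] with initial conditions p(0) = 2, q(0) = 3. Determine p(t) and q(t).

Coefficient matrix A = [[-2, 0], [-6, 4]].
Characteristic polynomial det(A - λI) = λ^2 - 2λ - 8 = 0.
Eigenvalues λ = -2, 4.
For λ=-2: (A-λI) row 2 is [-6, 6], so an eigenvector is (-1, -1).
For λ=4: (A-λI) row 1 is [-6, 0], so an eigenvector is (0, 1).
General solution: C_1e^(-2t)(-1,-1) + C_2e^(4t)(0,1).
Applying p(0)=2, q(0)=3 gives C_1=-2, C_2=1.

p(t) = 2e^(-2t), q(t) = e^(4t) + 2e^(-2t)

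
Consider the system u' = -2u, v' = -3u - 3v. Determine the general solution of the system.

u(t) = -C_1e^(-2t), v(t) = 3C_1e^(-2t) - C_2e^(-3t)

Coefficient matrix A = [[-2, 0], [-3, -3]].
Characteristic polynomial det(A - λI) = λ^2 + 5λ + 6 = 0.
Eigenvalues λ = -2, -3.
For λ=-2: (A-λI) row 2 is [-3, -1], so an eigenvector is (-1, 3).
For λ=-3: (A-λI) row 1 is [1, 0], so an eigenvector is (0, -1).
General solution: C_1e^(-2t)(-1,3) + C_2e^(-3t)(0,-1).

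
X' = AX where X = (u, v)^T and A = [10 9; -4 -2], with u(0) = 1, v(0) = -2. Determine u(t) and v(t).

Coefficient matrix A = [[10, 9], [-4, -2]].
Characteristic polynomial det(A - λI) = λ^2 - 8λ + 16 = 0.
Single eigenvalue λ = 4 with algebraic multiplicity 2.
Eigenvector v = (-3,2); generalized eigenvector w with (A-λI)w=v is (-2,1).
General solution: e^(4t)[K_1·v + K_2·(t·v + w)].
Applying u(0)=1, v(0)=-2 gives K_1=-3, K_2=4.

u(t) = -12te^(4t) + e^(4t), v(t) = 8te^(4t) - 2e^(4t)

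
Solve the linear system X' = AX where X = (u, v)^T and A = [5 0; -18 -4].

u(t) = K_1e^(5t), v(t) = -2K_1e^(5t) + K_2e^(-4t)

Coefficient matrix A = [[5, 0], [-18, -4]].
Characteristic polynomial det(A - λI) = λ^2 - λ - 20 = 0.
Eigenvalues λ = 5, -4.
For λ=5: (A-λI) row 2 is [-18, -9], so an eigenvector is (1, -2).
For λ=-4: (A-λI) row 1 is [9, 0], so an eigenvector is (0, 1).
General solution: K_1e^(5t)(1,-2) + K_2e^(-4t)(0,1).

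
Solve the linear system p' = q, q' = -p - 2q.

Coefficient matrix A = [[0, 1], [-1, -2]].
Characteristic polynomial det(A - λI) = λ^2 + 2λ + 1 = 0.
Single eigenvalue λ = -1 with algebraic multiplicity 2.
Eigenvector v = (1,-1); generalized eigenvector w with (A-λI)w=v is (-2,3).
General solution: e^(-t)[C_1·v + C_2·(t·v + w)].

p(t) = C_1e^(-t) + C_2te^(-t) - 2C_2e^(-t), q(t) = -C_1e^(-t) - C_2te^(-t) + 3C_2e^(-t)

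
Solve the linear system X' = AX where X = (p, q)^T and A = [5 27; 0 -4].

Coefficient matrix A = [[5, 27], [0, -4]].
Characteristic polynomial det(A - λI) = λ^2 - λ - 20 = 0.
Eigenvalues λ = 5, -4.
For λ=5: (A-λI) row 1 is [0, 27], so an eigenvector is (1, 0).
For λ=-4: (A-λI) row 1 is [9, 27], so an eigenvector is (3, -1).
General solution: c_1e^(5t)(1,0) + c_2e^(-4t)(3,-1).

p(t) = c_1e^(5t) + 3c_2e^(-4t), q(t) = -c_2e^(-4t)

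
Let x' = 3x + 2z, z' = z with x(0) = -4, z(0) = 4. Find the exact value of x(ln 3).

A = [[3,2],[0,1]]; eigenvalues λ = 3, 1.
Eigenvectors: (1,0) for λ=3, (-1,1) for λ=1.
From the initial condition, c_1 = 0, c_2 = 4.
x(ln 3) = (0)(3^3)(1) + (4)(3^1)(-1) = -12.

-12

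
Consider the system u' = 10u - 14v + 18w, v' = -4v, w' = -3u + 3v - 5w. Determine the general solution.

u(t) = c_1e^(-4t) - 3c_2e^(4t) - 2c_3e^(t), v(t) = c_1e^(-4t), w(t) = c_2e^(4t) + c_3e^(t)

Coefficient matrix A = [[10, -14, 18], [0, -4, 0], [-3, 3, -5]].
det(A - λI) = 0 gives eigenvalues λ = -4, 4, 1.
For λ=-4: eigenvector (1,1,0).
For λ=4: eigenvector (-3,0,1).
For λ=1: eigenvector (-2,0,1).
General solution: c_1e^(-4t)(1,1,0) + c_2e^(4t)(-3,0,1) + c_3e^(t)(-2,0,1).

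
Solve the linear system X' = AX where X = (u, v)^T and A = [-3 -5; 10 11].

Coefficient matrix A = [[-3, -5], [10, 11]].
Characteristic polynomial det(A - λI) = λ^2 - 8λ + 17 = 0.
Eigenvalues λ = 4 ± i (complex conjugate pair).
For λ=4+i: an eigenvector is (1,-1) - i(-2,3) = (1 + 2i, -1 - 3i).
A real fundamental pair from Re and Im of e^((4+i)t)v: X_1 = e^(4t)(cos(t)·(1,-1) + sin(t)·(-2,3)), X_2 = e^(4t)(sin(t)·(1,-1) - cos(t)·(-2,3)).
General solution: C_1X_1 + C_2X_2.

u(t) = -2C_1e^(4t)sin(t) + C_1e^(4t)cos(t) + C_2e^(4t)sin(t) + 2C_2e^(4t)cos(t), v(t) = 3C_1e^(4t)sin(t) - C_1e^(4t)cos(t) - C_2e^(4t)sin(t) - 3C_2e^(4t)cos(t)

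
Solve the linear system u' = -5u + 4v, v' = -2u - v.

Coefficient matrix A = [[-5, 4], [-2, -1]].
Characteristic polynomial det(A - λI) = λ^2 + 6λ + 13 = 0.
Eigenvalues λ = -3 ± 2i (complex conjugate pair).
For λ=-3+2i: an eigenvector is (-1,0) - i(1,1) = (-1 - i, 0 - i).
A real fundamental pair from Re and Im of e^((-3+2i)t)v: X_1 = e^(-3t)(cos(2t)·(-1,0) + sin(2t)·(1,1)), X_2 = e^(-3t)(sin(2t)·(-1,0) - cos(2t)·(1,1)).
General solution: K_1X_1 + K_2X_2.

u(t) = K_1e^(-3t)sin(2t) - K_1e^(-3t)cos(2t) - K_2e^(-3t)sin(2t) - K_2e^(-3t)cos(2t), v(t) = K_1e^(-3t)sin(2t) - K_2e^(-3t)cos(2t)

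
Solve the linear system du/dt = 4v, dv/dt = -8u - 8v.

u(t) = -K_1e^(-4t)sin(4t) + K_2e^(-4t)cos(4t), v(t) = K_1e^(-4t)sin(4t) - K_1e^(-4t)cos(4t) - K_2e^(-4t)sin(4t) - K_2e^(-4t)cos(4t)

Coefficient matrix A = [[0, 4], [-8, -8]].
Characteristic polynomial det(A - λI) = λ^2 + 8λ + 32 = 0.
Eigenvalues λ = -4 ± 4i (complex conjugate pair).
For λ=-4+4i: an eigenvector is (0,-1) - i(-1,1) = (0 + i, -1 - i).
A real fundamental pair from Re and Im of e^((-4+4i)t)v: X_1 = e^(-4t)(cos(4t)·(0,-1) + sin(4t)·(-1,1)), X_2 = e^(-4t)(sin(4t)·(0,-1) - cos(4t)·(-1,1)).
General solution: K_1X_1 + K_2X_2.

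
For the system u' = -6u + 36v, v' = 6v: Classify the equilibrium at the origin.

saddle

A = [[-6,36],[0,6]]; det(A-λI) = λ^2 - 36.
λ = 6, -6: opposite signs.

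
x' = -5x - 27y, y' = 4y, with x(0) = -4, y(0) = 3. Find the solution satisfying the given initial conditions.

x(t) = -9e^(4t) + 5e^(-5t), y(t) = 3e^(4t)

Coefficient matrix A = [[-5, -27], [0, 4]].
Characteristic polynomial det(A - λI) = λ^2 + λ - 20 = 0.
Eigenvalues λ = -5, 4.
For λ=-5: (A-λI) row 1 is [0, -27], so an eigenvector is (1, 0).
For λ=4: (A-λI) row 1 is [-9, -27], so an eigenvector is (-3, 1).
General solution: c_1e^(-5t)(1,0) + c_2e^(4t)(-3,1).
Applying x(0)=-4, y(0)=3 gives c_1=5, c_2=3.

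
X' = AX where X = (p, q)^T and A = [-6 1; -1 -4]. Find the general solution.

Coefficient matrix A = [[-6, 1], [-1, -4]].
Characteristic polynomial det(A - λI) = λ^2 + 10λ + 25 = 0.
Single eigenvalue λ = -5 with algebraic multiplicity 2.
Eigenvector v = (-1,-1); generalized eigenvector w with (A-λI)w=v is (-1,-2).
General solution: e^(-5t)[c_1·v + c_2·(t·v + w)].

p(t) = -c_1e^(-5t) - c_2te^(-5t) - c_2e^(-5t), q(t) = -c_1e^(-5t) - c_2te^(-5t) - 2c_2e^(-5t)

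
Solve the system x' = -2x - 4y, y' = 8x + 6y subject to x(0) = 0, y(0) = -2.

Coefficient matrix A = [[-2, -4], [8, 6]].
Characteristic polynomial det(A - λI) = λ^2 - 4λ + 20 = 0.
Eigenvalues λ = 2 ± 4i (complex conjugate pair).
For λ=2+4i: an eigenvector is (-1,1) - i(0,-1) = (-1, 1 + i).
A real fundamental pair from Re and Im of e^((2+4i)t)v: X_1 = e^(2t)(cos(4t)·(-1,1) + sin(4t)·(0,-1)), X_2 = e^(2t)(sin(4t)·(-1,1) - cos(4t)·(0,-1)).
General solution: C_1X_1 + C_2X_2.
Applying x(0)=0, y(0)=-2 gives C_1=0, C_2=-2.

x(t) = 2e^(2t)sin(4t), y(t) = -2e^(2t)sin(4t) - 2e^(2t)cos(4t)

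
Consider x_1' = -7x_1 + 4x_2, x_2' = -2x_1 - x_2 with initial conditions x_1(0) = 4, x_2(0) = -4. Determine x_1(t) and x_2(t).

x_1(t) = -12e^(-3t) + 16e^(-5t), x_2(t) = -12e^(-3t) + 8e^(-5t)

Coefficient matrix A = [[-7, 4], [-2, -1]].
Characteristic polynomial det(A - λI) = λ^2 + 8λ + 15 = 0.
Eigenvalues λ = -3, -5.
For λ=-3: (A-λI) row 1 is [-4, 4], so an eigenvector is (-1, -1).
For λ=-5: (A-λI) row 1 is [-2, 4], so an eigenvector is (-2, -1).
General solution: C_1e^(-3t)(-1,-1) + C_2e^(-5t)(-2,-1).
Applying x_1(0)=4, x_2(0)=-4 gives C_1=12, C_2=-8.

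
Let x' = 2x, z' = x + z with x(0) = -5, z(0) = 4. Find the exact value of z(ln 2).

A = [[2,0],[1,1]]; eigenvalues λ = 2, 1.
Eigenvectors: (-1,-1) for λ=2, (0,1) for λ=1.
From the initial condition, c_1 = 5, c_2 = 9.
z(ln 2) = (5)(2^2)(-1) + (9)(2^1)(1) = -2.

-2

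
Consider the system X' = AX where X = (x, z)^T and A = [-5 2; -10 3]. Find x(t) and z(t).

Coefficient matrix A = [[-5, 2], [-10, 3]].
Characteristic polynomial det(A - λI) = λ^2 + 2λ + 5 = 0.
Eigenvalues λ = -1 ± 2i (complex conjugate pair).
For λ=-1+2i: an eigenvector is (0,1) - i(1,2) = (0 - i, 1 - 2i).
A real fundamental pair from Re and Im of e^((-1+2i)t)v: X_1 = e^(-t)(cos(2t)·(0,1) + sin(2t)·(1,2)), X_2 = e^(-t)(sin(2t)·(0,1) - cos(2t)·(1,2)).
General solution: c_1X_1 + c_2X_2.

x(t) = c_1e^(-t)sin(2t) - c_2e^(-t)cos(2t), z(t) = 2c_1e^(-t)sin(2t) + c_1e^(-t)cos(2t) + c_2e^(-t)sin(2t) - 2c_2e^(-t)cos(2t)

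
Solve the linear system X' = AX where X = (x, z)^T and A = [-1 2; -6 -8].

Coefficient matrix A = [[-1, 2], [-6, -8]].
Characteristic polynomial det(A - λI) = λ^2 + 9λ + 20 = 0.
Eigenvalues λ = -5, -4.
For λ=-5: (A-λI) row 1 is [4, 2], so an eigenvector is (1, -2).
For λ=-4: (A-λI) row 1 is [3, 2], so an eigenvector is (-2, 3).
General solution: c_1e^(-5t)(1,-2) + c_2e^(-4t)(-2,3).

x(t) = c_1e^(-5t) - 2c_2e^(-4t), z(t) = -2c_1e^(-5t) + 3c_2e^(-4t)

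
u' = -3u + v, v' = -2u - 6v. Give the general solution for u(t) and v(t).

Coefficient matrix A = [[-3, 1], [-2, -6]].
Characteristic polynomial det(A - λI) = λ^2 + 9λ + 20 = 0.
Eigenvalues λ = -5, -4.
For λ=-5: (A-λI) row 1 is [2, 1], so an eigenvector is (1, -2).
For λ=-4: (A-λI) row 1 is [1, 1], so an eigenvector is (-1, 1).
General solution: K_1e^(-5t)(1,-2) + K_2e^(-4t)(-1,1).

u(t) = K_1e^(-5t) - K_2e^(-4t), v(t) = -2K_1e^(-5t) + K_2e^(-4t)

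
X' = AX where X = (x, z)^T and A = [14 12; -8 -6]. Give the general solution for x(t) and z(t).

Coefficient matrix A = [[14, 12], [-8, -6]].
Characteristic polynomial det(A - λI) = λ^2 - 8λ + 12 = 0.
Eigenvalues λ = 2, 6.
For λ=2: (A-λI) row 1 is [12, 12], so an eigenvector is (1, -1).
For λ=6: (A-λI) row 1 is [8, 12], so an eigenvector is (-3, 2).
General solution: C_1e^(2t)(1,-1) + C_2e^(6t)(-3,2).

x(t) = C_1e^(2t) - 3C_2e^(6t), z(t) = -C_1e^(2t) + 2C_2e^(6t)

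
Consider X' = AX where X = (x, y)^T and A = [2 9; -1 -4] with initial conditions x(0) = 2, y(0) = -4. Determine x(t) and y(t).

Coefficient matrix A = [[2, 9], [-1, -4]].
Characteristic polynomial det(A - λI) = λ^2 + 2λ + 1 = 0.
Single eigenvalue λ = -1 with algebraic multiplicity 2.
Eigenvector v = (3,-1); generalized eigenvector w with (A-λI)w=v is (1,0).
General solution: e^(-t)[C_1·v + C_2·(t·v + w)].
Applying x(0)=2, y(0)=-4 gives C_1=4, C_2=-10.

x(t) = -30te^(-t) + 2e^(-t), y(t) = 10te^(-t) - 4e^(-t)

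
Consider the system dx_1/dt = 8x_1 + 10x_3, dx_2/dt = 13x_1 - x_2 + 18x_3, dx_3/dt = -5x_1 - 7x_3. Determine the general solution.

Coefficient matrix A = [[8, 0, 10], [13, -1, 18], [-5, 0, -7]].
det(A - λI) = 0 gives eigenvalues λ = -2, -1, 3.
For λ=-2: eigenvector (-1,-5,1).
For λ=-1: eigenvector (0,1,0).
For λ=3: eigenvector (-2,-2,1).
General solution: c_1e^(-2t)(-1,-5,1) + c_2e^(-t)(0,1,0) + c_3e^(3t)(-2,-2,1).

x_1(t) = -c_1e^(-2t) - 2c_3e^(3t), x_2(t) = -5c_1e^(-2t) + c_2e^(-t) - 2c_3e^(3t), x_3(t) = c_1e^(-2t) + c_3e^(3t)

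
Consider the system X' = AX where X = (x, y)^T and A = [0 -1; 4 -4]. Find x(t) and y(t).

Coefficient matrix A = [[0, -1], [4, -4]].
Characteristic polynomial det(A - λI) = λ^2 + 4λ + 4 = 0.
Single eigenvalue λ = -2 with algebraic multiplicity 2.
Eigenvector v = (-1,-2); generalized eigenvector w with (A-λI)w=v is (0,1).
General solution: e^(-2t)[K_1·v + K_2·(t·v + w)].

x(t) = -K_1e^(-2t) - K_2te^(-2t), y(t) = -2K_1e^(-2t) - 2K_2te^(-2t) + K_2e^(-2t)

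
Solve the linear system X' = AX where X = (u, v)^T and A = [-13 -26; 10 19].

Coefficient matrix A = [[-13, -26], [10, 19]].
Characteristic polynomial det(A - λI) = λ^2 - 6λ + 13 = 0.
Eigenvalues λ = 3 ± 2i (complex conjugate pair).
For λ=3+2i: an eigenvector is (-3,2) - i(-2,1) = (-3 + 2i, 2 - i).
A real fundamental pair from Re and Im of e^((3+2i)t)v: X_1 = e^(3t)(cos(2t)·(-3,2) + sin(2t)·(-2,1)), X_2 = e^(3t)(sin(2t)·(-3,2) - cos(2t)·(-2,1)).
General solution: c_1X_1 + c_2X_2.

u(t) = -2c_1e^(3t)sin(2t) - 3c_1e^(3t)cos(2t) - 3c_2e^(3t)sin(2t) + 2c_2e^(3t)cos(2t), v(t) = c_1e^(3t)sin(2t) + 2c_1e^(3t)cos(2t) + 2c_2e^(3t)sin(2t) - c_2e^(3t)cos(2t)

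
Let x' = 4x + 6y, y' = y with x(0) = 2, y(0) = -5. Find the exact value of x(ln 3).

-618

A = [[4,6],[0,1]]; eigenvalues λ = 4, 1.
Eigenvectors: (-1,0) for λ=4, (-2,1) for λ=1.
From the initial condition, c_1 = 8, c_2 = -5.
x(ln 3) = (8)(3^4)(-1) + (-5)(3^1)(-2) = -618.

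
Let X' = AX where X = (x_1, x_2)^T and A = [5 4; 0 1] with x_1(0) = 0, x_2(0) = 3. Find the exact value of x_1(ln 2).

90

A = [[5,4],[0,1]]; eigenvalues λ = 1, 5.
Eigenvectors: (1,-1) for λ=1, (-1,0) for λ=5.
From the initial condition, c_1 = -3, c_2 = -3.
x_1(ln 2) = (-3)(2^1)(1) + (-3)(2^5)(-1) = 90.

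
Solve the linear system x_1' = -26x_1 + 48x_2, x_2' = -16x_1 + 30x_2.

x_1(t) = 2c_1e^(-2t) + 3c_2e^(6t), x_2(t) = c_1e^(-2t) + 2c_2e^(6t)

Coefficient matrix A = [[-26, 48], [-16, 30]].
Characteristic polynomial det(A - λI) = λ^2 - 4λ - 12 = 0.
Eigenvalues λ = -2, 6.
For λ=-2: (A-λI) row 1 is [-24, 48], so an eigenvector is (2, 1).
For λ=6: (A-λI) row 1 is [-32, 48], so an eigenvector is (3, 2).
General solution: c_1e^(-2t)(2,1) + c_2e^(6t)(3,2).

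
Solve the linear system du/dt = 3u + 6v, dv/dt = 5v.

u(t) = 3C_1e^(5t) + C_2e^(3t), v(t) = C_1e^(5t)

Coefficient matrix A = [[3, 6], [0, 5]].
Characteristic polynomial det(A - λI) = λ^2 - 8λ + 15 = 0.
Eigenvalues λ = 5, 3.
For λ=5: (A-λI) row 1 is [-2, 6], so an eigenvector is (3, 1).
For λ=3: (A-λI) row 1 is [0, 6], so an eigenvector is (1, 0).
General solution: C_1e^(5t)(3,1) + C_2e^(3t)(1,0).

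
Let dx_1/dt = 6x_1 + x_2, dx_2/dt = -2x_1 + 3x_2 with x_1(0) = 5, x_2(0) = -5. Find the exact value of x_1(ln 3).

A = [[6,1],[-2,3]]; eigenvalues λ = 4, 5.
Eigenvectors: (1,-2) for λ=4, (1,-1) for λ=5.
From the initial condition, c_1 = 0, c_2 = 5.
x_1(ln 3) = (0)(3^4)(1) + (5)(3^5)(1) = 1215.

1215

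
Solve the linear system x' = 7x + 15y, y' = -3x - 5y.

x(t) = c_1e^(t)sin(3t) - 2c_1e^(t)cos(3t) - 2c_2e^(t)sin(3t) - c_2e^(t)cos(3t), y(t) = c_1e^(t)cos(3t) + c_2e^(t)sin(3t)

Coefficient matrix A = [[7, 15], [-3, -5]].
Characteristic polynomial det(A - λI) = λ^2 - 2λ + 10 = 0.
Eigenvalues λ = 1 ± 3i (complex conjugate pair).
For λ=1+3i: an eigenvector is (-2,1) - i(1,0) = (-2 - i, 1).
A real fundamental pair from Re and Im of e^((1+3i)t)v: X_1 = e^(t)(cos(3t)·(-2,1) + sin(3t)·(1,0)), X_2 = e^(t)(sin(3t)·(-2,1) - cos(3t)·(1,0)).
General solution: c_1X_1 + c_2X_2.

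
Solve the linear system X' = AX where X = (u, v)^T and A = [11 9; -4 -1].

u(t) = 3C_1e^(5t) + 3C_2te^(5t) - C_2e^(5t), v(t) = -2C_1e^(5t) - 2C_2te^(5t) + C_2e^(5t)

Coefficient matrix A = [[11, 9], [-4, -1]].
Characteristic polynomial det(A - λI) = λ^2 - 10λ + 25 = 0.
Single eigenvalue λ = 5 with algebraic multiplicity 2.
Eigenvector v = (3,-2); generalized eigenvector w with (A-λI)w=v is (-1,1).
General solution: e^(5t)[C_1·v + C_2·(t·v + w)].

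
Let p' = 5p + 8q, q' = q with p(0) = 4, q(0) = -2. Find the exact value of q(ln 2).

A = [[5,8],[0,1]]; eigenvalues λ = 1, 5.
Eigenvectors: (-2,1) for λ=1, (-1,0) for λ=5.
From the initial condition, c_1 = -2, c_2 = 0.
q(ln 2) = (-2)(2^1)(1) + (0)(2^5)(0) = -4.

-4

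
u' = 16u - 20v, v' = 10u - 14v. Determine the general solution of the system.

Coefficient matrix A = [[16, -20], [10, -14]].
Characteristic polynomial det(A - λI) = λ^2 - 2λ - 24 = 0.
Eigenvalues λ = -4, 6.
For λ=-4: (A-λI) row 1 is [20, -20], so an eigenvector is (1, 1).
For λ=6: (A-λI) row 1 is [10, -20], so an eigenvector is (2, 1).
General solution: c_1e^(-4t)(1,1) + c_2e^(6t)(2,1).

u(t) = c_1e^(-4t) + 2c_2e^(6t), v(t) = c_1e^(-4t) + c_2e^(6t)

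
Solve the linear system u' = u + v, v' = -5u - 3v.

Coefficient matrix A = [[1, 1], [-5, -3]].
Characteristic polynomial det(A - λI) = λ^2 + 2λ + 2 = 0.
Eigenvalues λ = -1 ± i (complex conjugate pair).
For λ=-1+i: an eigenvector is (0,1) - i(1,-2) = (0 - i, 1 + 2i).
A real fundamental pair from Re and Im of e^((-1+i)t)v: X_1 = e^(-t)(cos(t)·(0,1) + sin(t)·(1,-2)), X_2 = e^(-t)(sin(t)·(0,1) - cos(t)·(1,-2)).
General solution: c_1X_1 + c_2X_2.

u(t) = c_1e^(-t)sin(t) - c_2e^(-t)cos(t), v(t) = -2c_1e^(-t)sin(t) + c_1e^(-t)cos(t) + c_2e^(-t)sin(t) + 2c_2e^(-t)cos(t)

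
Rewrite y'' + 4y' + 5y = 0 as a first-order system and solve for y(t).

y(t) = c_1e^(-2t)cos(t) + c_2e^(-2t)sin(t)

Let x_1 = y, x_2 = y'. Then x_1' = x_2 and x_2' = -5x_1 - 4x_2.
A = [[0,1],[-5,-4]]; det(A-λI) = λ^2 + 4λ + 5.
Eigenvalues λ = -2 ± i.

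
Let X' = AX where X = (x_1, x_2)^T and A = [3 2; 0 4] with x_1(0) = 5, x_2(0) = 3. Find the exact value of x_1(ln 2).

A = [[3,2],[0,4]]; eigenvalues λ = 3, 4.
Eigenvectors: (-1,0) for λ=3, (2,1) for λ=4.
From the initial condition, c_1 = 1, c_2 = 3.
x_1(ln 2) = (1)(2^3)(-1) + (3)(2^4)(2) = 88.

88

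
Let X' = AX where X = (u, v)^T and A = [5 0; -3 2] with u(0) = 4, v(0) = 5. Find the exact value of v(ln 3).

-891

A = [[5,0],[-3,2]]; eigenvalues λ = 5, 2.
Eigenvectors: (-1,1) for λ=5, (0,1) for λ=2.
From the initial condition, c_1 = -4, c_2 = 9.
v(ln 3) = (-4)(3^5)(1) + (9)(3^2)(1) = -891.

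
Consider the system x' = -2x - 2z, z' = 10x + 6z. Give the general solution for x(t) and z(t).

x(t) = C_1e^(2t)cos(2t) + C_2e^(2t)sin(2t), z(t) = C_1e^(2t)sin(2t) - 2C_1e^(2t)cos(2t) - 2C_2e^(2t)sin(2t) - C_2e^(2t)cos(2t)

Coefficient matrix A = [[-2, -2], [10, 6]].
Characteristic polynomial det(A - λI) = λ^2 - 4λ + 8 = 0.
Eigenvalues λ = 2 ± 2i (complex conjugate pair).
For λ=2+2i: an eigenvector is (1,-2) - i(0,1) = (1, -2 - i).
A real fundamental pair from Re and Im of e^((2+2i)t)v: X_1 = e^(2t)(cos(2t)·(1,-2) + sin(2t)·(0,1)), X_2 = e^(2t)(sin(2t)·(1,-2) - cos(2t)·(0,1)).
General solution: C_1X_1 + C_2X_2.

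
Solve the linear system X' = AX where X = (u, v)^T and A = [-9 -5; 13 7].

Coefficient matrix A = [[-9, -5], [13, 7]].
Characteristic polynomial det(A - λI) = λ^2 + 2λ + 2 = 0.
Eigenvalues λ = -1 ± i (complex conjugate pair).
For λ=-1+i: an eigenvector is (-2,3) - i(1,-2) = (-2 - i, 3 + 2i).
A real fundamental pair from Re and Im of e^((-1+i)t)v: X_1 = e^(-t)(cos(t)·(-2,3) + sin(t)·(1,-2)), X_2 = e^(-t)(sin(t)·(-2,3) - cos(t)·(1,-2)).
General solution: C_1X_1 + C_2X_2.

u(t) = C_1e^(-t)sin(t) - 2C_1e^(-t)cos(t) - 2C_2e^(-t)sin(t) - C_2e^(-t)cos(t), v(t) = -2C_1e^(-t)sin(t) + 3C_1e^(-t)cos(t) + 3C_2e^(-t)sin(t) + 2C_2e^(-t)cos(t)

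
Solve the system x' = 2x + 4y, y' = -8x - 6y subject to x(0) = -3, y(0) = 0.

Coefficient matrix A = [[2, 4], [-8, -6]].
Characteristic polynomial det(A - λI) = λ^2 + 4λ + 20 = 0.
Eigenvalues λ = -2 ± 4i (complex conjugate pair).
For λ=-2+4i: an eigenvector is (0,-1) - i(-1,1) = (0 + i, -1 - i).
A real fundamental pair from Re and Im of e^((-2+4i)t)v: X_1 = e^(-2t)(cos(4t)·(0,-1) + sin(4t)·(-1,1)), X_2 = e^(-2t)(sin(4t)·(0,-1) - cos(4t)·(-1,1)).
General solution: K_1X_1 + K_2X_2.
Applying x(0)=-3, y(0)=0 gives K_1=3, K_2=-3.

x(t) = -3e^(-2t)sin(4t) - 3e^(-2t)cos(4t), y(t) = 6e^(-2t)sin(4t)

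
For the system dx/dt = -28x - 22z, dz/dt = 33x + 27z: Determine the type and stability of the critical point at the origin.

A = [[-28,-22],[33,27]]; det(A-λI) = λ^2 + λ - 30.
λ = -6, 5: opposite signs.

saddle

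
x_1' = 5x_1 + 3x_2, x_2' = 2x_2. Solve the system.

Coefficient matrix A = [[5, 3], [0, 2]].
Characteristic polynomial det(A - λI) = λ^2 - 7λ + 10 = 0.
Eigenvalues λ = 2, 5.
For λ=2: (A-λI) row 1 is [3, 3], so an eigenvector is (-1, 1).
For λ=5: (A-λI) row 1 is [0, 3], so an eigenvector is (1, 0).
General solution: K_1e^(2t)(-1,1) + K_2e^(5t)(1,0).

x_1(t) = -K_1e^(2t) + K_2e^(5t), x_2(t) = K_1e^(2t)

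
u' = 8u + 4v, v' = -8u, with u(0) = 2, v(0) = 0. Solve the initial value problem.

u(t) = 2e^(4t)sin(4t) + 2e^(4t)cos(4t), v(t) = -4e^(4t)sin(4t)

Coefficient matrix A = [[8, 4], [-8, 0]].
Characteristic polynomial det(A - λI) = λ^2 - 8λ + 32 = 0.
Eigenvalues λ = 4 ± 4i (complex conjugate pair).
For λ=4+4i: an eigenvector is (0,1) - i(1,-1) = (0 - i, 1 + i).
A real fundamental pair from Re and Im of e^((4+4i)t)v: X_1 = e^(4t)(cos(4t)·(0,1) + sin(4t)·(1,-1)), X_2 = e^(4t)(sin(4t)·(0,1) - cos(4t)·(1,-1)).
General solution: C_1X_1 + C_2X_2.
Applying u(0)=2, v(0)=0 gives C_1=2, C_2=-2.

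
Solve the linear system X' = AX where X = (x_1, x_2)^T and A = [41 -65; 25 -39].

x_1(t) = 2C_1e^(t)sin(5t) - 3C_1e^(t)cos(5t) - 3C_2e^(t)sin(5t) - 2C_2e^(t)cos(5t), x_2(t) = C_1e^(t)sin(5t) - 2C_1e^(t)cos(5t) - 2C_2e^(t)sin(5t) - C_2e^(t)cos(5t)

Coefficient matrix A = [[41, -65], [25, -39]].
Characteristic polynomial det(A - λI) = λ^2 - 2λ + 26 = 0.
Eigenvalues λ = 1 ± 5i (complex conjugate pair).
For λ=1+5i: an eigenvector is (-3,-2) - i(2,1) = (-3 - 2i, -2 - i).
A real fundamental pair from Re and Im of e^((1+5i)t)v: X_1 = e^(t)(cos(5t)·(-3,-2) + sin(5t)·(2,1)), X_2 = e^(t)(sin(5t)·(-3,-2) - cos(5t)·(2,1)).
General solution: C_1X_1 + C_2X_2.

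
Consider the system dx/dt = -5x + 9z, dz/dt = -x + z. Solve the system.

Coefficient matrix A = [[-5, 9], [-1, 1]].
Characteristic polynomial det(A - λI) = λ^2 + 4λ + 4 = 0.
Single eigenvalue λ = -2 with algebraic multiplicity 2.
Eigenvector v = (3,1); generalized eigenvector w with (A-λI)w=v is (-1,0).
General solution: e^(-2t)[C_1·v + C_2·(t·v + w)].

x(t) = 3C_1e^(-2t) + 3C_2te^(-2t) - C_2e^(-2t), z(t) = C_1e^(-2t) + C_2te^(-2t)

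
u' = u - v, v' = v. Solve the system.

u(t) = K_1e^(t) + K_2te^(t) - 3K_2e^(t), v(t) = -K_2e^(t)

Coefficient matrix A = [[1, -1], [0, 1]].
Characteristic polynomial det(A - λI) = λ^2 - 2λ + 1 = 0.
Single eigenvalue λ = 1 with algebraic multiplicity 2.
Eigenvector v = (1,0); generalized eigenvector w with (A-λI)w=v is (-3,-1).
General solution: e^(t)[K_1·v + K_2·(t·v + w)].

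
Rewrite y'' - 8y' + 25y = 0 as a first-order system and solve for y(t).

y(t) = C_1e^(4t)cos(3t) + C_2e^(4t)sin(3t)

Let x_1 = y, x_2 = y'. Then x_1' = x_2 and x_2' = -25x_1 + 8x_2.
A = [[0,1],[-25,8]]; det(A-λI) = λ^2 - 8λ + 25.
Eigenvalues λ = 4 ± 3i.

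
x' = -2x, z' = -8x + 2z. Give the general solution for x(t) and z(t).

Coefficient matrix A = [[-2, 0], [-8, 2]].
Characteristic polynomial det(A - λI) = λ^2 - 4 = 0.
Eigenvalues λ = 2, -2.
For λ=2: (A-λI) row 1 is [-4, 0], so an eigenvector is (0, 1).
For λ=-2: (A-λI) row 2 is [-8, 4], so an eigenvector is (1, 2).
General solution: c_1e^(2t)(0,1) + c_2e^(-2t)(1,2).

x(t) = c_2e^(-2t), z(t) = c_1e^(2t) + 2c_2e^(-2t)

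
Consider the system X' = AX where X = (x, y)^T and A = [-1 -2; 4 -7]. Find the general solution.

Coefficient matrix A = [[-1, -2], [4, -7]].
Characteristic polynomial det(A - λI) = λ^2 + 8λ + 15 = 0.
Eigenvalues λ = -5, -3.
For λ=-5: (A-λI) row 1 is [4, -2], so an eigenvector is (1, 2).
For λ=-3: (A-λI) row 1 is [2, -2], so an eigenvector is (-1, -1).
General solution: C_1e^(-5t)(1,2) + C_2e^(-3t)(-1,-1).

x(t) = C_1e^(-5t) - C_2e^(-3t), y(t) = 2C_1e^(-5t) - C_2e^(-3t)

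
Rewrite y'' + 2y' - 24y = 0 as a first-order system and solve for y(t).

y(t) = c_1e^(4t) + c_2e^(-6t)

Let x_1 = y, x_2 = y'. Then x_1' = x_2 and x_2' = 24x_1 - 2x_2.
A = [[0,1],[24,-2]]; det(A-λI) = λ^2 + 2λ - 24.
Eigenvalues λ = 4, -6 with eigenvectors (1,4), (1,-6).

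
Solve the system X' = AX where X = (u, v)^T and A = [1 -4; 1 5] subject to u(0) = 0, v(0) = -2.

Coefficient matrix A = [[1, -4], [1, 5]].
Characteristic polynomial det(A - λI) = λ^2 - 6λ + 9 = 0.
Single eigenvalue λ = 3 with algebraic multiplicity 2.
Eigenvector v = (-2,1); generalized eigenvector w with (A-λI)w=v is (-3,2).
General solution: e^(3t)[c_1·v + c_2·(t·v + w)].
Applying u(0)=0, v(0)=-2 gives c_1=6, c_2=-4.

u(t) = 8te^(3t), v(t) = -4te^(3t) - 2e^(3t)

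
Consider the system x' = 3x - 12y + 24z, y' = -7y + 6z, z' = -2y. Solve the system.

x(t) = c_1e^(3t) + 2c_3e^(-3t), y(t) = 2c_2e^(-4t) - 3c_3e^(-3t), z(t) = c_2e^(-4t) - 2c_3e^(-3t)

Coefficient matrix A = [[3, -12, 24], [0, -7, 6], [0, -2, 0]].
det(A - λI) = 0 gives eigenvalues λ = 3, -4, -3.
For λ=3: eigenvector (1,0,0).
For λ=-4: eigenvector (0,2,1).
For λ=-3: eigenvector (2,-3,-2).
General solution: c_1e^(3t)(1,0,0) + c_2e^(-4t)(0,2,1) + c_3e^(-3t)(2,-3,-2).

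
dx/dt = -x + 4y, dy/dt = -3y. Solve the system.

Coefficient matrix A = [[-1, 4], [0, -3]].
Characteristic polynomial det(A - λI) = λ^2 + 4λ + 3 = 0.
Eigenvalues λ = -3, -1.
For λ=-3: (A-λI) row 1 is [2, 4], so an eigenvector is (-2, 1).
For λ=-1: (A-λI) row 1 is [0, 4], so an eigenvector is (1, 0).
General solution: c_1e^(-3t)(-2,1) + c_2e^(-t)(1,0).

x(t) = -2c_1e^(-3t) + c_2e^(-t), y(t) = c_1e^(-3t)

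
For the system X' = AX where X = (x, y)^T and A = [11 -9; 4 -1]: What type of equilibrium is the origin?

A = [[11,-9],[4,-1]]; det(A-λI) = λ^2 - 10λ + 25.
repeated λ = 5 with a single eigenvector.

unstable improper node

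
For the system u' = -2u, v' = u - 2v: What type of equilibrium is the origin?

A = [[-2,0],[1,-2]]; det(A-λI) = λ^2 + 4λ + 4.
repeated λ = -2 with a single eigenvector.

stable improper node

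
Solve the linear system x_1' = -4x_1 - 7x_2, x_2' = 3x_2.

x_1(t) = -K_1e^(3t) - K_2e^(-4t), x_2(t) = K_1e^(3t)

Coefficient matrix A = [[-4, -7], [0, 3]].
Characteristic polynomial det(A - λI) = λ^2 + λ - 12 = 0.
Eigenvalues λ = 3, -4.
For λ=3: (A-λI) row 1 is [-7, -7], so an eigenvector is (-1, 1).
For λ=-4: (A-λI) row 1 is [0, -7], so an eigenvector is (-1, 0).
General solution: K_1e^(3t)(-1,1) + K_2e^(-4t)(-1,0).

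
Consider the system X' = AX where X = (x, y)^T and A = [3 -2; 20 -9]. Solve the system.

x(t) = c_1e^(-3t)cos(2t) + c_2e^(-3t)sin(2t), y(t) = c_1e^(-3t)sin(2t) + 3c_1e^(-3t)cos(2t) + 3c_2e^(-3t)sin(2t) - c_2e^(-3t)cos(2t)

Coefficient matrix A = [[3, -2], [20, -9]].
Characteristic polynomial det(A - λI) = λ^2 + 6λ + 13 = 0.
Eigenvalues λ = -3 ± 2i (complex conjugate pair).
For λ=-3+2i: an eigenvector is (1,3) - i(0,1) = (1, 3 - i).
A real fundamental pair from Re and Im of e^((-3+2i)t)v: X_1 = e^(-3t)(cos(2t)·(1,3) + sin(2t)·(0,1)), X_2 = e^(-3t)(sin(2t)·(1,3) - cos(2t)·(0,1)).
General solution: c_1X_1 + c_2X_2.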